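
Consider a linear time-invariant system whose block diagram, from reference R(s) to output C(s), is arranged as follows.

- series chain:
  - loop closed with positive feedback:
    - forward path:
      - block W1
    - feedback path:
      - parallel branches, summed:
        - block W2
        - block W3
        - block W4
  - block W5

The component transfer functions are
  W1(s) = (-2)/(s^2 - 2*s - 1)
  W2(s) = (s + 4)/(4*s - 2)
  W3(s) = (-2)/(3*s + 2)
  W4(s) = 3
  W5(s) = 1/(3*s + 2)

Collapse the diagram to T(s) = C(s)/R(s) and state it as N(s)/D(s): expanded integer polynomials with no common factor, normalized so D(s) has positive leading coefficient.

Step 1. combine W2, W3, W4 in parallel, giving (39*s^2 + 12*s)/(12*s^2 + 2*s - 4)
Step 2. collapse the loop (W1 forward, (W2+W3+W4) return), giving (-12*s^2 - 2*s + 4)/(6*s^4 - 11*s^3 + 29*s^2 + 15*s + 2)
Step 3. reduce the series chain [W1/(1-W1*(W2+W3+W4))], W5; the result is T(s) itself (integer coefficients, no common factor, positive leading denominator coefficient)

Therefore the answer is (2 - 4*s)/(6*s^4 - 11*s^3 + 29*s^2 + 15*s + 2).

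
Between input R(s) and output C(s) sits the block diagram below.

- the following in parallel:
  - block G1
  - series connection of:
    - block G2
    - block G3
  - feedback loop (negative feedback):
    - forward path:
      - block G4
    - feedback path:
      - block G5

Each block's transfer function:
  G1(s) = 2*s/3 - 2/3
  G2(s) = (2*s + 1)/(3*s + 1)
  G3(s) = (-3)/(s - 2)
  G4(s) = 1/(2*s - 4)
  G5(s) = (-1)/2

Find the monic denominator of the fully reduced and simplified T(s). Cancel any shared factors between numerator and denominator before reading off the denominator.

Reducing step by step:

1. series reduction of G2, G3, giving (-6*s - 3)/(3*s^2 - 5*s - 2)
2. apply the feedback formula to G4, G5, giving 2/(4*s - 9)
3. combine G1, (G2*G3), [G4/(1+G4*G5)] in parallel, giving (24*s^4 - 118*s^3 + 114*s^2 + 58*s + 33)/(36*s^3 - 141*s^2 + 111*s + 54)
That last expression is T(s), already simplified. Scaling its denominator by 1/36 (the reciprocal of the leading coefficient) yields the monic denominator.

Answer: s^3 - 47*s^2/12 + 37*s/12 + 3/2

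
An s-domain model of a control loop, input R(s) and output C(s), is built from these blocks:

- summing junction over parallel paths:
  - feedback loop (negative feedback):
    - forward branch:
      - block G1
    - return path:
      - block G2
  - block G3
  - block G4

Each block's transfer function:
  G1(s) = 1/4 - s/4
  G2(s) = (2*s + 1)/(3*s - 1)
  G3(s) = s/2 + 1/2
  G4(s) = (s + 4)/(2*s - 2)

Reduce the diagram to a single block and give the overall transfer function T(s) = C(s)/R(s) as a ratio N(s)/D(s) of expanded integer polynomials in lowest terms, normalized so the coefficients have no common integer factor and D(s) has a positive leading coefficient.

[1] apply the feedback formula to G1, G2 -> (3*s^2 - 4*s + 1)/(2*s^2 - 13*s + 3)
[2] combine [G1/(1+G1*G2)], G3, G4 in parallel, giving the overall T(s)

Therefore the answer is (2*s^4 - 5*s^3 - 18*s^2 - 26*s + 7)/(4*s^3 - 30*s^2 + 32*s - 6).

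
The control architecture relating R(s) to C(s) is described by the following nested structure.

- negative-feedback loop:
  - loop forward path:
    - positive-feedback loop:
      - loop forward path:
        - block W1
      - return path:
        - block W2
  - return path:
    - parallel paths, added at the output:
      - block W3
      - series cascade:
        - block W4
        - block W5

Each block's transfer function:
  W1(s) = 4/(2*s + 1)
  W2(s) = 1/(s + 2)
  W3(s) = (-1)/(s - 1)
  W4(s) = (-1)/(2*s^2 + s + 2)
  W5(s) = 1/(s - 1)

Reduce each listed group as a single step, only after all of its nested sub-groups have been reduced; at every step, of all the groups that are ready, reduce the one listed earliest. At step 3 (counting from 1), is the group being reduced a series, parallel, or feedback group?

Step 1: apply the feedback formula to W1, W2
Step 2: combine W4, W5 in series
Step 3: parallel reduction of W3, (W4*W5)
Step 4: feedback reduction of [W1/(1-W1*W2)], (W3+(W4*W5))
Step 3 collapses a parallel group.

Therefore the answer is parallel.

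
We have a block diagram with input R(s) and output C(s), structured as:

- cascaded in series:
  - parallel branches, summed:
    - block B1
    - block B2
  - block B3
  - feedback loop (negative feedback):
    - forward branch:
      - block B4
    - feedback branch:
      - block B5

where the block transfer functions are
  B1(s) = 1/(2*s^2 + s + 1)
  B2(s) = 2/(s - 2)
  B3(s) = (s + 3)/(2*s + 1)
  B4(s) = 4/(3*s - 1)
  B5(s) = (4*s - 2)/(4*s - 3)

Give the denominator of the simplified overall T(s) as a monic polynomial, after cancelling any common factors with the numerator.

The answer is s^6 - 3*s^5/4 - 23*s^4/12 - 55*s^3/48 - 7*s^2/24 + 19*s/48 + 5/24.

Reasoning:
1. combine B1, B2 in parallel -> (4*s^2 + 3*s)/(2*s^3 - 3*s^2 - s - 2)
2. close the feedback loop around B4, B5 -> (16*s - 12)/(12*s^2 + 3*s - 5)
3. cascade (B1+B2), B3, [B4/(1+B4*B5)] -> (64*s^4 + 192*s^3 - 36*s^2 - 108*s)/(48*s^6 - 36*s^5 - 92*s^4 - 55*s^3 - 14*s^2 + 19*s + 10)
The result of step 3 is T(s) in lowest terms. Its denominator has leading coefficient 48; dividing the denominator through by 48 makes it monic.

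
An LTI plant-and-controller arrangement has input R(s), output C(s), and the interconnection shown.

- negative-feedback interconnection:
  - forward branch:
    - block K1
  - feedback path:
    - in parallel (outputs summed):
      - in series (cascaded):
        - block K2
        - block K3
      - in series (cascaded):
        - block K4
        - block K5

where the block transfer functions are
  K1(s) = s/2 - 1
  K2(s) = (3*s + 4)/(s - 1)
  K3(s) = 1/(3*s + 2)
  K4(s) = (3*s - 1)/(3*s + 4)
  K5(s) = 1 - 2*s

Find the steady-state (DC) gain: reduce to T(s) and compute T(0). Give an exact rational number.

The answer is -4/13.

Reasoning:
(1) reduce the series chain K2, K3 = (3*s + 4)/(3*s^2 - s - 2)
(2) series reduction of K4, K5 = (-6*s^2 + 5*s - 1)/(3*s + 4)
(3) reduce the parallel group (K2*K3), (K4*K5) = (-18*s^4 + 21*s^3 + 13*s^2 + 15*s + 18)/(9*s^3 + 9*s^2 - 10*s - 8)
(4) close the feedback loop around K1, ((K2*K3)+(K4*K5)) = (-9*s^4 + 9*s^3 + 28*s^2 - 12*s - 16)/(18*s^5 - 57*s^4 + 11*s^3 - 7*s^2 + 32*s + 52)
Evaluating the step-4 result (the overall T(s)) at s = 0 gives T(0) = -16/52 = -4/13.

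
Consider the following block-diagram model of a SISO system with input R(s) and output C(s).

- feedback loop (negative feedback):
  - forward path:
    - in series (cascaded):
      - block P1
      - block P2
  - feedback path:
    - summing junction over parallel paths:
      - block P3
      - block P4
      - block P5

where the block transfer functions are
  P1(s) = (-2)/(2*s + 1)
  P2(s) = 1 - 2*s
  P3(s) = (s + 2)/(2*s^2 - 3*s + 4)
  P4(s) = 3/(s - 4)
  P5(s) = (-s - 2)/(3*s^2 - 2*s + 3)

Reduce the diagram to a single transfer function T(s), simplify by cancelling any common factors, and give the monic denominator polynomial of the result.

Reducing step by step:

(1) multiply P1, P2 (series), giving (4*s - 2)/(2*s + 1)
(2) add P3, P4, P5 (parallel), giving (19*s^4 - 40*s^3 + 61*s^2 - 57*s + 44)/(6*s^5 - 37*s^4 + 76*s^3 - 113*s^2 + 80*s - 48)
(3) collapse the loop ((P1*P2) forward, (P3+P4+P5) return), giving (24*s^6 - 160*s^5 + 378*s^4 - 604*s^3 + 546*s^2 - 352*s + 96)/(12*s^6 + 8*s^5 - 83*s^4 + 174*s^3 - 303*s^2 + 274*s - 136)
The result of step 3 is T(s) in lowest terms. Its denominator has leading coefficient 12; dividing the denominator through by 12 makes it monic.

Answer: s^6 + 2*s^5/3 - 83*s^4/12 + 29*s^3/2 - 101*s^2/4 + 137*s/6 - 34/3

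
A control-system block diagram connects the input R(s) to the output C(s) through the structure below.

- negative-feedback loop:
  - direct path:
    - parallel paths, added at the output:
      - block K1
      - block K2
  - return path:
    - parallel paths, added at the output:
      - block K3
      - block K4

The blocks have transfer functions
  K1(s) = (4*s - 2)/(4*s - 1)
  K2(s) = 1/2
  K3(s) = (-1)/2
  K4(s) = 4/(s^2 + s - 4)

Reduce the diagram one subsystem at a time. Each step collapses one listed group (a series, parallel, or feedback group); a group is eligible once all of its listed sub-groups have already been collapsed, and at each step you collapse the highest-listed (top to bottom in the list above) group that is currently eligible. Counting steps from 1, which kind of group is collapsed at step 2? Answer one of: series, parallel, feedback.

Answer: parallel

Working:
(1) sum the parallel branches K1, K2
(2) reduce the parallel group K3, K4
(3) collapse the loop ((K1+K2) forward, (K3+K4) return)
Step 2: parallel.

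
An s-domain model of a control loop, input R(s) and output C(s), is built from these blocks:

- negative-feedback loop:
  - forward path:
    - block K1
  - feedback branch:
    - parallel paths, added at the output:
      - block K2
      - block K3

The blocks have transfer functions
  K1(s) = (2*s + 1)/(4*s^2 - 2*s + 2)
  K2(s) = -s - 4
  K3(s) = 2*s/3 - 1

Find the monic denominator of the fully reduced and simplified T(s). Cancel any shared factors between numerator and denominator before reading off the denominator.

Step 1. sum the parallel branches K2, K3; result -s/3 - 5
Step 2. reduce the feedback loop with forward K1 and return (K2+K3); result (6*s + 3)/(10*s^2 - 37*s - 9)
That last expression is T(s), already simplified. Scaling its denominator by 1/10 (the reciprocal of the leading coefficient) yields the monic denominator.

Therefore the answer is s^2 - 37*s/10 - 9/10.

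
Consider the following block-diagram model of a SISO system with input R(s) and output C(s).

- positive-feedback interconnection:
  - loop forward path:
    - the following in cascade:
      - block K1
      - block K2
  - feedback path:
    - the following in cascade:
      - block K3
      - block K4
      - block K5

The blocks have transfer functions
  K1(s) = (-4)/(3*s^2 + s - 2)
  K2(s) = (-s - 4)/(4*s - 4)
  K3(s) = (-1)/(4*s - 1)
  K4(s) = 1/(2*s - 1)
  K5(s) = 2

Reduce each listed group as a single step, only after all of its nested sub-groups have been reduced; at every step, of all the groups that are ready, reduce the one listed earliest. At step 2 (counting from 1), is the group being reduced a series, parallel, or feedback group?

[1] multiply K1, K2 (series)
[2] multiply K3, K4, K5 (series)
[3] close the feedback loop around (K1*K2), (K3*K4*K5)
Step 2: series.

Final answer: series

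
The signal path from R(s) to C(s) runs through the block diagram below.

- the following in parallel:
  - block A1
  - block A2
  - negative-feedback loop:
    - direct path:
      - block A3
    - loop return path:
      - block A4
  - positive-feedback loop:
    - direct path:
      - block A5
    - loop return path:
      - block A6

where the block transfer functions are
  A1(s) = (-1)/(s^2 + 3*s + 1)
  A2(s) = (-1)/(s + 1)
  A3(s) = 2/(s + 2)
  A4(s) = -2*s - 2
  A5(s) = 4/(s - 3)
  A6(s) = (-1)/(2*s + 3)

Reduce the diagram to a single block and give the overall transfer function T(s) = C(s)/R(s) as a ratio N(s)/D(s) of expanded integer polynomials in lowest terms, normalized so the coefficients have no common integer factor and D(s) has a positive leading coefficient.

Step 1 - feedback reduction of A3, A4 = (-2)/(3*s + 2)
Step 2 - close the feedback loop around A5, A6 = (8*s + 12)/(2*s^2 - 3*s - 5)
Step 3 - add A1, A2, [A3/(1+A3*A4)], [A5/(1-A5*A6)] (parallel), which is the overall transfer function T(s) = C(s)/R(s) in lowest terms

Therefore the answer is (14*s^4 + 105*s^3 + 270*s^2 + 222*s + 54)/(6*s^5 + 13*s^4 - 30*s^3 - 78*s^2 - 51*s - 10).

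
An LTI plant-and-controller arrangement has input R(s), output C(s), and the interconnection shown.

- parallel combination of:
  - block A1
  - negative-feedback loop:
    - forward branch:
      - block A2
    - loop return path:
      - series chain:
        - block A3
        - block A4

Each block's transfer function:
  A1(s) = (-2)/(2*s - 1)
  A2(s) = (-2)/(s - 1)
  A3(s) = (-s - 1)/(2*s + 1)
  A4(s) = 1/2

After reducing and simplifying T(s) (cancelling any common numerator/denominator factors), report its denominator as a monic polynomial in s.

Answer: s^3 - s^2/2

Working:
Step 1: cascade A3, A4: (-s - 1)/(4*s + 2)
Step 2: feedback reduction of A2, (A3*A4): (-2*s - 1)/s^2
Step 3: sum the parallel branches A1, [A2/(1+A2*(A3*A4))]: (1 - 6*s^2)/(2*s^3 - s^2)
No further cancellation is possible in the step-3 result, so that is T(s). Its denominator becomes monic after dividing by the leading coefficient 2.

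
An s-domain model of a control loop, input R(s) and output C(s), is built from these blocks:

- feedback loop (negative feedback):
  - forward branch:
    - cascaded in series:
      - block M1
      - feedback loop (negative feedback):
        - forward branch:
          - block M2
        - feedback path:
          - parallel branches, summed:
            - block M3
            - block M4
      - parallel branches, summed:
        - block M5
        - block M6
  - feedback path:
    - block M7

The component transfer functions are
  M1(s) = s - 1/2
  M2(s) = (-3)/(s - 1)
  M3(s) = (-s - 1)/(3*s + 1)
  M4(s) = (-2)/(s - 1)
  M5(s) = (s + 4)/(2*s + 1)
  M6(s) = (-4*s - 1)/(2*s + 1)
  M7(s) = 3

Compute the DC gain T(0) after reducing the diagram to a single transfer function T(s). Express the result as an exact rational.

Answer: 9/19

Working:
Step 1: sum the parallel branches M3, M4 = (-s^2 - 6*s - 1)/(3*s^2 - 2*s - 1)
Step 2: collapse the loop (M2 forward, (M3+M4) return) = (-9*s^2 + 6*s + 3)/(3*s^3 - 2*s^2 + 19*s + 4)
Step 3: reduce the parallel group M5, M6 = (3 - 3*s)/(2*s + 1)
Step 4: cascade M1, [M2/(1+M2*(M3+M4))], (M5+M6) = (54*s^4 - 117*s^3 + 63*s^2 + 9*s - 9)/(12*s^4 - 2*s^3 + 72*s^2 + 54*s + 8)
Step 5: apply the feedback formula to (M1*[M2/(1+M2*(M3+M4))]*(M5+M6)), M7 = (54*s^4 - 117*s^3 + 63*s^2 + 9*s - 9)/(174*s^4 - 353*s^3 + 261*s^2 + 81*s - 19)
That last expression is T(s); at s = 0 only the constant terms survive, so T(0) = -9/(-19) = 9/19.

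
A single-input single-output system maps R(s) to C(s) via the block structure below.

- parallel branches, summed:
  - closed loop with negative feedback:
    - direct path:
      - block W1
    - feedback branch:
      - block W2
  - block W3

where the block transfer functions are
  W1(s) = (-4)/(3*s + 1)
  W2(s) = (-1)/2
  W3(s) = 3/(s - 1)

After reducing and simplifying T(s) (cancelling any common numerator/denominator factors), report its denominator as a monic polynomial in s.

Answer: s^2 - 1

Working:
Step 1 - feedback reduction of W1, W2 = (-4)/(3*s + 3)
Step 2 - sum the parallel branches [W1/(1+W1*W2)], W3 = (5*s + 13)/(3*s^2 - 3)
No further cancellation is possible in the step-2 result, so that is T(s). Its denominator becomes monic after dividing by the leading coefficient 3.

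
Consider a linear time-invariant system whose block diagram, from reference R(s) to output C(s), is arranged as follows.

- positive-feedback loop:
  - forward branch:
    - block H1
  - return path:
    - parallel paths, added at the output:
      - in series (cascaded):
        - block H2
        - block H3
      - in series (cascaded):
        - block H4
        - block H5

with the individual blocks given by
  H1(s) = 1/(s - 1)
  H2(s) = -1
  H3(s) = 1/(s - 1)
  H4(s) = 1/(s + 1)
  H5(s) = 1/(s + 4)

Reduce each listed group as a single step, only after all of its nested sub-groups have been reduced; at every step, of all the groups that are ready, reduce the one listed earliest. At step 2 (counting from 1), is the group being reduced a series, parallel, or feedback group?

The answer is series.

Reasoning:
Step 1. combine H2, H3 in series
Step 2. reduce the series chain H4, H5
Step 3. combine (H2*H3), (H4*H5) in parallel
Step 4. close the feedback loop around H1, ((H2*H3)+(H4*H5))
The group at step 2 is a series group.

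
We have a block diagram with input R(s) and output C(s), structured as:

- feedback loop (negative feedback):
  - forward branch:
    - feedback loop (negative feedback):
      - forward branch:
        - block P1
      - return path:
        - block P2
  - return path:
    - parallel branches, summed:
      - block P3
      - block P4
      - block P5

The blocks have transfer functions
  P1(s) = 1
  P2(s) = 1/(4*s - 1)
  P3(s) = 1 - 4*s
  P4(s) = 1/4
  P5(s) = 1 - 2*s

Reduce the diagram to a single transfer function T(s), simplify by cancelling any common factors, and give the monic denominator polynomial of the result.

The answer is s^2 - 19*s/24 + 3/32.

Reasoning:
Step 1: collapse the loop (P1 forward, P2 return) = (4*s - 1)/(4*s)
Step 2: parallel reduction of P3, P4, P5 = 9/4 - 6*s
Step 3: collapse the loop ([P1/(1+P1*P2)] forward, (P3+P4+P5) return) = (4 - 16*s)/(96*s^2 - 76*s + 9)
That last expression is T(s), already simplified. Scaling its denominator by 1/96 (the reciprocal of the leading coefficient) yields the monic denominator.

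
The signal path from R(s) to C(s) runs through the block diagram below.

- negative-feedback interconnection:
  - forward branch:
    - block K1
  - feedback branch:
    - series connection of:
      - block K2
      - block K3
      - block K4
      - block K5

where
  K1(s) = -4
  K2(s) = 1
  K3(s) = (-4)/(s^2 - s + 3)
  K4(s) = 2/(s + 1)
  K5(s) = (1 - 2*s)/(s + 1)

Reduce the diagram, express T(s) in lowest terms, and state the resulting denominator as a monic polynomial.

Answer: s^4 + s^3 + 2*s^2 - 59*s + 35

Working:
1. cascade K2, K3, K4, K5 -> (16*s - 8)/(s^4 + s^3 + 2*s^2 + 5*s + 3)
2. collapse the loop (K1 forward, (K2*K3*K4*K5) return) -> (-4*s^4 - 4*s^3 - 8*s^2 - 20*s - 12)/(s^4 + s^3 + 2*s^2 - 59*s + 35)
No further cancellation is possible in the step-2 result, so that is T(s). Its denominator is already monic.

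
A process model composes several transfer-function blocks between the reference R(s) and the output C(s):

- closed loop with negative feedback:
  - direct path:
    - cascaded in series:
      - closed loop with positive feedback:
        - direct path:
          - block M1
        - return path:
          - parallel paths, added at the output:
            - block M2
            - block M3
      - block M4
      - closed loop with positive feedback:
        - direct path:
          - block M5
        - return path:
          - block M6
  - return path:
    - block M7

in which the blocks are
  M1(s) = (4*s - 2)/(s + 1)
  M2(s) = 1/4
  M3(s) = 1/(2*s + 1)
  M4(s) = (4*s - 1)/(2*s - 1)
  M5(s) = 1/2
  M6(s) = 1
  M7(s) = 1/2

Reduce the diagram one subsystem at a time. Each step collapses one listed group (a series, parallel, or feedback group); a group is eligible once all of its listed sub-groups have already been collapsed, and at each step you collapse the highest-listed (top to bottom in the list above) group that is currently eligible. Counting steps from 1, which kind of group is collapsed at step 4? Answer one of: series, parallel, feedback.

Reducing step by step:

Step 1 - sum the parallel branches M2, M3
Step 2 - reduce the feedback loop with forward M1 and return (M2+M3)
Step 3 - collapse the loop (M5 forward, M6 return)
Step 4 - combine [M1/(1-M1*(M2+M3))], M4, [M5/(1-M5*M6)] in series
Step 5 - feedback reduction of ([M1/(1-M1*(M2+M3))]*M4*[M5/(1-M5*M6)]), M7
At step 4 the group reduced is series.

Answer: series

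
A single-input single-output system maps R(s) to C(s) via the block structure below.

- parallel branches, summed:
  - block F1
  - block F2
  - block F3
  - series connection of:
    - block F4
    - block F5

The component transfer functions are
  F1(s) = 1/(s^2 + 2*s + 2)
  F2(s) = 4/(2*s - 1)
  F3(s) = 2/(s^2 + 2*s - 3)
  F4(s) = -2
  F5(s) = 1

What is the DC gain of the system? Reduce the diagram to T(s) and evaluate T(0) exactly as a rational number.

Answer: -37/6

Working:
(1) series reduction of F4, F5; result -2
(2) add F1, F2, F3, (F4*F5) (parallel); result (-4*s^5 - 10*s^4 + 18*s^3 + 35*s^2 + 8*s - 37)/(2*s^5 + 7*s^4 + 2*s^3 - 7*s^2 - 10*s + 6)
The step-2 result is T(s). Setting s = 0: T(0) = -37/6.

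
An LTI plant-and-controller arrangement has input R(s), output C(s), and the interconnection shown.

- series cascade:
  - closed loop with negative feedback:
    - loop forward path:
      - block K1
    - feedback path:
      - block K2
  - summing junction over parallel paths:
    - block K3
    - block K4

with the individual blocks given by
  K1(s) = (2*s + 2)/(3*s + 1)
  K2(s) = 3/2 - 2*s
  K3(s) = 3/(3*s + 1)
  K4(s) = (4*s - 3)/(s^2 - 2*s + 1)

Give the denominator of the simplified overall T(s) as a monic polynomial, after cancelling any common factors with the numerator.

Step 1: reduce the feedback loop with forward K1 and return K2 = (-s - 1)/(2*s^2 - s - 2)
Step 2: add K3, K4 (parallel) = (15*s^2 - 11*s)/(3*s^3 - 5*s^2 + s + 1)
Step 3: reduce the series chain [K1/(1+K1*K2)], (K3+K4) = (-15*s^3 - 4*s^2 + 11*s)/(6*s^5 - 13*s^4 + s^3 + 11*s^2 - 3*s - 2)
That last expression is T(s), already simplified. Scaling its denominator by 1/6 (the reciprocal of the leading coefficient) yields the monic denominator.

Hence the answer: s^5 - 13*s^4/6 + s^3/6 + 11*s^2/6 - s/2 - 1/3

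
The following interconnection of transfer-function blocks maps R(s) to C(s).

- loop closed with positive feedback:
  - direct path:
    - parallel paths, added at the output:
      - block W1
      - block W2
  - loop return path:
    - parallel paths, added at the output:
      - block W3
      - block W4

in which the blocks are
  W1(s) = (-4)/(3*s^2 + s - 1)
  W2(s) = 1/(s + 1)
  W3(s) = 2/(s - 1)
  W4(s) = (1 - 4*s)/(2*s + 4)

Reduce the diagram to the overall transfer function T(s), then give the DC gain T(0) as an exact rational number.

First reduce the diagram to T(s).

Step 1: combine W1, W2 in parallel = (3*s^2 - 3*s - 5)/(3*s^3 + 4*s^2 - 1)
Step 2: sum the parallel branches W3, W4 = (-4*s^2 + 9*s + 7)/(2*s^2 + 2*s - 4)
Step 3: reduce the feedback loop with forward (W1+W2) and return (W3+W4) = (6*s^4 - 28*s^2 + 2*s + 20)/(6*s^5 + 26*s^4 - 43*s^3 - 32*s^2 + 64*s + 39)
Evaluating the step-3 result (the overall T(s)) at s = 0 gives T(0) = 20/39.

Answer: 20/39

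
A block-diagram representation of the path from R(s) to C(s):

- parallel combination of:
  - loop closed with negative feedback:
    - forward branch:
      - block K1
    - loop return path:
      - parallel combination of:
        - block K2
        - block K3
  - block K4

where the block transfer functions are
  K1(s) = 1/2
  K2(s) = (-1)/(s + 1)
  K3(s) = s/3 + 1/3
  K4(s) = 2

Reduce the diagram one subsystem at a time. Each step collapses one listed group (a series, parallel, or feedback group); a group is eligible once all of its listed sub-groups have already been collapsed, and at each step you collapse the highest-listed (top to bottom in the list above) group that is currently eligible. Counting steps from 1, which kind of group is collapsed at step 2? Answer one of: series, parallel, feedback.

Step 1 - sum the parallel branches K2, K3
Step 2 - collapse the loop (K1 forward, (K2+K3) return)
Step 3 - parallel reduction of [K1/(1+K1*(K2+K3))], K4
Step 2 collapses a feedback group.

Therefore the answer is feedback.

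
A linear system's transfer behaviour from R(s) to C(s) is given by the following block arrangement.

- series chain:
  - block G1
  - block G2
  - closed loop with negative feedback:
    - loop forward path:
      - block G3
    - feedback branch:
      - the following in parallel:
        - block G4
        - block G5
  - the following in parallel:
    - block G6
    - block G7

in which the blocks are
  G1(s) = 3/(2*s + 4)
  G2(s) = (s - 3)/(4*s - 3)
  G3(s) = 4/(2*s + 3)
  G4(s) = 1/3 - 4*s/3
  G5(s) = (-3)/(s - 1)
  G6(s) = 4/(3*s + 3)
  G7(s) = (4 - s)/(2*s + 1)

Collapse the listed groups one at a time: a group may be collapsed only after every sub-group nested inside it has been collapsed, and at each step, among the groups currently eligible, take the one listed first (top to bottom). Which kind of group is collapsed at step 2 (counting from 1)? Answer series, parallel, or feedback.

Answer: feedback

Working:
1. reduce the parallel group G4, G5
2. reduce the feedback loop with forward G3 and return (G4+G5)
3. add G6, G7 (parallel)
4. multiply G1, G2, [G3/(1+G3*(G4+G5))], (G6+G7) (series)
The group at step 2 is a feedback group.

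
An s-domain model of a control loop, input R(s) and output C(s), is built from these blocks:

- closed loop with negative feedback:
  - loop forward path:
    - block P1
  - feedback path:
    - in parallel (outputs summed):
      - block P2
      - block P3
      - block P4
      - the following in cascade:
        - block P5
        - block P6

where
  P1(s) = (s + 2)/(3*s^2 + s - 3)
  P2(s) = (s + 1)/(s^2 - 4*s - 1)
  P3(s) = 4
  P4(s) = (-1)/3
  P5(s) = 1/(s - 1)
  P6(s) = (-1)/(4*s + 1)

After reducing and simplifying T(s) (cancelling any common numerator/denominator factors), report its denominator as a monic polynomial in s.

Step 1: reduce the series chain P5, P6; result (-1)/(4*s^2 - 3*s - 1)
Step 2: add P2, P3, P4, (P5*P6) (parallel); result (44*s^4 - 197*s^3 + 77*s^2 + 77*s + 11)/(12*s^4 - 57*s^3 + 21*s^2 + 21*s + 3)
Step 3: close the feedback loop around P1, (P2+P3+P4+(P5*P6)); result (12*s^5 - 33*s^4 - 93*s^3 + 63*s^2 + 45*s + 6)/(36*s^6 - 115*s^5 - 139*s^4 - 62*s^3 + 198*s^2 + 105*s + 13)
No further cancellation is possible in the step-3 result, so that is T(s). Its denominator becomes monic after dividing by the leading coefficient 36.

Hence the answer: s^6 - 115*s^5/36 - 139*s^4/36 - 31*s^3/18 + 11*s^2/2 + 35*s/12 + 13/36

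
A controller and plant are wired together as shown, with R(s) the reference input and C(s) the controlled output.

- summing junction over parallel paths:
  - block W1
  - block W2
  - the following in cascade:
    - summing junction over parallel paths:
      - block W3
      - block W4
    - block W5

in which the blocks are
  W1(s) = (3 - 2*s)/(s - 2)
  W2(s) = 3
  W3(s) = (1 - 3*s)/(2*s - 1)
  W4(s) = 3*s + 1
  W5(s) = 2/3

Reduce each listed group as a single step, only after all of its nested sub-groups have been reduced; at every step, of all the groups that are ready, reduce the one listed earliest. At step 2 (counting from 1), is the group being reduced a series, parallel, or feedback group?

1. sum the parallel branches W3, W4
2. cascade (W3+W4), W5
3. sum the parallel branches W1, W2, ((W3+W4)*W5)
Step 2 collapses a series group.

Hence the answer: series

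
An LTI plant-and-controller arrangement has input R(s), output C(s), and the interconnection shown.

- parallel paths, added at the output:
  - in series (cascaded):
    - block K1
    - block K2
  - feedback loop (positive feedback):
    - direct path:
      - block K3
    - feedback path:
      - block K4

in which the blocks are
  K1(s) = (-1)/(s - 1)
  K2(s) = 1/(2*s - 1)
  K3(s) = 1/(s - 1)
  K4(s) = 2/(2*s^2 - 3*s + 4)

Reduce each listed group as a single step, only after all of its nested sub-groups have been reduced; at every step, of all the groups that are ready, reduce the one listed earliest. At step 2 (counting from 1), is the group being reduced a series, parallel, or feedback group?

Answer: feedback

Working:
Step 1. multiply K1, K2 (series)
Step 2. close the feedback loop around K3, K4
Step 3. parallel reduction of (K1*K2), [K3/(1-K3*K4)]
At step 2 the group reduced is feedback.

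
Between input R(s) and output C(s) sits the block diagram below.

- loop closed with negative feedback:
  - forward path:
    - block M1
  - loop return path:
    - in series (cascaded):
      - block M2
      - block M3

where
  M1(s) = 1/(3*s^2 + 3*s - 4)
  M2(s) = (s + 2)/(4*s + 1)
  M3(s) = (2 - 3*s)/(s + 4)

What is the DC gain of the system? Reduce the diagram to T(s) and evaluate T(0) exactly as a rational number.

Step 1. series reduction of M2, M3; result (-3*s^2 - 4*s + 4)/(4*s^2 + 17*s + 4)
Step 2. reduce the feedback loop with forward M1 and return (M2*M3); result (4*s^2 + 17*s + 4)/(12*s^4 + 63*s^3 + 44*s^2 - 60*s - 12)
Step 2 gives the overall T(s). Then T(0) = 4/(-12) = -1/3.

Therefore the answer is -1/3.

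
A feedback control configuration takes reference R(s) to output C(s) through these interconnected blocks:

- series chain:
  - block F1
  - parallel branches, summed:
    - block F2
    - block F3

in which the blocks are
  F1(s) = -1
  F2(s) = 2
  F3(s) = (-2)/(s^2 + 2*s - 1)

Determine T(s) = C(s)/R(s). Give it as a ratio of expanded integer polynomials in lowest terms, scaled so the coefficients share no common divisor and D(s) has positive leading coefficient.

The answer is (-2*s^2 - 4*s + 4)/(s^2 + 2*s - 1).

Reasoning:
1. combine F2, F3 in parallel gives (2*s^2 + 4*s - 4)/(s^2 + 2*s - 1)
2. multiply F1, (F2+F3) (series): this yields T(s), and no further normalization is needed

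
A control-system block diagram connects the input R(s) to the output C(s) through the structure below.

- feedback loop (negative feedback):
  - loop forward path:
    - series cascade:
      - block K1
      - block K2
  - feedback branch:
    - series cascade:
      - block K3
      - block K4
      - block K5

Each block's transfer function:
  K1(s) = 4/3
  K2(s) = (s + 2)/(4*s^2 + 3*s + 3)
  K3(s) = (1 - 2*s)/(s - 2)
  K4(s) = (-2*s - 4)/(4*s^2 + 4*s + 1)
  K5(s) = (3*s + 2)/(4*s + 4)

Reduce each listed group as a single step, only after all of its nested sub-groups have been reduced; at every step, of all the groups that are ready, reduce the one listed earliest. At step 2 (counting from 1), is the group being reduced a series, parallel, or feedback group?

Step 1. multiply K1, K2 (series)
Step 2. cascade K3, K4, K5
Step 3. reduce the feedback loop with forward (K1*K2) and return (K3*K4*K5)
The group at step 2 is a series group.

Hence the answer: series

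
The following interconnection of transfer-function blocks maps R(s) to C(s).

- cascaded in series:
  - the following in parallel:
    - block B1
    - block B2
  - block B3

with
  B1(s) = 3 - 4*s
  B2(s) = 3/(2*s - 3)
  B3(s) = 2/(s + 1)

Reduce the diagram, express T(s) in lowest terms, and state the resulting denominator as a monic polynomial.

Answer: s^2 - s/2 - 3/2

Working:
(1) combine B1, B2 in parallel = (-8*s^2 + 18*s - 6)/(2*s - 3)
(2) cascade (B1+B2), B3 = (-16*s^2 + 36*s - 12)/(2*s^2 - s - 3)
Step 2 gives the fully reduced T(s), with no common factor left to cancel. The denominator's leading coefficient is 2, so divide each of its coefficients by 2 to get the monic form.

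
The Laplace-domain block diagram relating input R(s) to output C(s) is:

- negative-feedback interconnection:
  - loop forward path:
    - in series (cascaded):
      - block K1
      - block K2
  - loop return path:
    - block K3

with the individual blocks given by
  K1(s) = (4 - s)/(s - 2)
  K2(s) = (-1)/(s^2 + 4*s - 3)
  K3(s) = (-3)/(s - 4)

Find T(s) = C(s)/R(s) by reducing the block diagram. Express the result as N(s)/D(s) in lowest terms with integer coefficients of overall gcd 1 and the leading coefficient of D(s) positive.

[1] series reduction of K1, K2: (s - 4)/(s^3 + 2*s^2 - 11*s + 6)
[2] apply the feedback formula to (K1*K2), K3 - this is the overall T(s), already in the required normalized form

Final answer: (s - 4)/(s^3 + 2*s^2 - 11*s + 3)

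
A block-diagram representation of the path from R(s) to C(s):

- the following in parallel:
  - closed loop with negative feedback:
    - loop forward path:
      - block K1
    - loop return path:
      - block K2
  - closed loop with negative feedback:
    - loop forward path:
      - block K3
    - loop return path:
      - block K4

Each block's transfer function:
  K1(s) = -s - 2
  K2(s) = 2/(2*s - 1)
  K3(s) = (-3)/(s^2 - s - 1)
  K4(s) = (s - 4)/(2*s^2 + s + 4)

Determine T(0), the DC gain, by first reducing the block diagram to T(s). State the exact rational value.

Reducing step by step:

[1] collapse the loop (K1 forward, K2 return): 2*s^2/5 + 3*s/5 - 2/5
[2] collapse the loop (K3 forward, K4 return): (-6*s^2 - 3*s - 12)/(2*s^4 - s^3 + s^2 - 8*s + 8)
[3] combine [K1/(1+K1*K2)], [K3/(1+K3*K4)] in parallel: (4*s^6 + 4*s^5 - 5*s^4 - 11*s^3 - 40*s^2 + 25*s - 76)/(10*s^4 - 5*s^3 + 5*s^2 - 40*s + 40)
DC gain: substitute s = 0 into T(s) from step 3: T(0) = -76/40 = -19/10.

Answer: -19/10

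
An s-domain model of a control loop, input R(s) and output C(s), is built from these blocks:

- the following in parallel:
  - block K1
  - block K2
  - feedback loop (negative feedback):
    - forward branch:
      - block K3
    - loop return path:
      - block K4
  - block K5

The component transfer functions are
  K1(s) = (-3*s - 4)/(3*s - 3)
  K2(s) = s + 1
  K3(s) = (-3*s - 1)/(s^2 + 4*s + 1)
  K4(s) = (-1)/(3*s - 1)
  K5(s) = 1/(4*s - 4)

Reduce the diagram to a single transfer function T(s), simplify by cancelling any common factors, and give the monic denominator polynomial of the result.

Step 1 - collapse the loop (K3 forward, K4 return) gives (1 - 9*s^2)/(3*s^3 + 11*s^2 + 2*s)
Step 2 - parallel reduction of K1, K2, [K3/(1+K3*K4)], K5 gives (36*s^5 + 96*s^4 - 291*s^3 - 191*s^2 - 38*s - 12)/(36*s^4 + 96*s^3 - 108*s^2 - 24*s)
The result of step 2 is T(s) in lowest terms. Its denominator has leading coefficient 36; dividing the denominator through by 36 makes it monic.

Answer: s^4 + 8*s^3/3 - 3*s^2 - 2*s/3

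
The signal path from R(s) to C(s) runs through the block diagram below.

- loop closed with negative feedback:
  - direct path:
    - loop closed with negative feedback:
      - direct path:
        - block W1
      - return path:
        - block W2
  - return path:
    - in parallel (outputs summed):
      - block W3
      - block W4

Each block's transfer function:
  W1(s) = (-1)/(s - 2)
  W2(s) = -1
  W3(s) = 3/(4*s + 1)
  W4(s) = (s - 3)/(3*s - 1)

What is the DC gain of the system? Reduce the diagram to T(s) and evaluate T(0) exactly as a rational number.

Step 1: collapse the loop (W1 forward, W2 return) gives (-1)/(s - 1)
Step 2: combine W3, W4 in parallel gives (4*s^2 - 2*s - 6)/(12*s^2 - s - 1)
Step 3: reduce the feedback loop with forward [W1/(1+W1*W2)] and return (W3+W4) gives (-12*s^2 + s + 1)/(12*s^3 - 17*s^2 + 2*s + 7)
The step-3 result is T(s). Setting s = 0: T(0) = 1/7.

Hence the answer: 1/7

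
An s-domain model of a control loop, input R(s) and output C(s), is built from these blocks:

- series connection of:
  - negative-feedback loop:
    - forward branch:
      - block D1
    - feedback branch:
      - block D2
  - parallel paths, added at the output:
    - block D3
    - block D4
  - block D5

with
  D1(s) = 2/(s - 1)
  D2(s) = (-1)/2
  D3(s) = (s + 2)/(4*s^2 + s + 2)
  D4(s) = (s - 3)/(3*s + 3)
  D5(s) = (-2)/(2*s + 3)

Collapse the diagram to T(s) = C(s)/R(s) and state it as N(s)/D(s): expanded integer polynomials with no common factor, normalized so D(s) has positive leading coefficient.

(1) apply the feedback formula to D1, D2: 2/(s - 2)
(2) sum the parallel branches D3, D4: (4*s^3 - 8*s^2 + 8*s)/(12*s^3 + 15*s^2 + 9*s + 6)
(3) multiply [D1/(1+D1*D2)], (D3+D4), D5 (series): this yields T(s), and no further normalization is needed

Hence the answer: (-16*s^3 + 32*s^2 - 32*s)/(24*s^5 + 18*s^4 - 69*s^3 - 87*s^2 - 60*s - 36)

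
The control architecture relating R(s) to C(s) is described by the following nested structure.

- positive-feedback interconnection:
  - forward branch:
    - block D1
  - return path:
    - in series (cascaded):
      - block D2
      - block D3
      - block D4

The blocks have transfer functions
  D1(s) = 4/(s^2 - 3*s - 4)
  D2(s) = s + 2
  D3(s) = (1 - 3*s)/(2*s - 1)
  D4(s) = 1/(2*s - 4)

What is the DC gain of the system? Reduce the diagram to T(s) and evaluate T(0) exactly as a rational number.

Answer: -2/3

Working:
[1] cascade D2, D3, D4: (-3*s^2 - 5*s + 2)/(4*s^2 - 10*s + 4)
[2] collapse the loop (D1 forward, (D2*D3*D4) return): (8*s^2 - 20*s + 8)/(2*s^4 - 11*s^3 + 15*s^2 + 24*s - 12)
DC gain: substitute s = 0 into T(s) from step 2: T(0) = 8/(-12) = -2/3.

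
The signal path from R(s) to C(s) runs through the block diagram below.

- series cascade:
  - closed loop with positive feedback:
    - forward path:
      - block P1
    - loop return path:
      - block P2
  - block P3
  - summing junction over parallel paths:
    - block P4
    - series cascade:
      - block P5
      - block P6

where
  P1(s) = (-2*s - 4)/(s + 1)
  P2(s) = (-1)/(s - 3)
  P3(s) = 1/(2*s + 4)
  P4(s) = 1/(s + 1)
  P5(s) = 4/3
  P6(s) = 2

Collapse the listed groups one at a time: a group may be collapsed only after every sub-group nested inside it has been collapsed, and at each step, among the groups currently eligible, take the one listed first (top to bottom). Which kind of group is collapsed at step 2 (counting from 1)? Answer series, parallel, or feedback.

Reducing step by step:

Step 1: feedback reduction of P1, P2
Step 2: combine P5, P6 in series
Step 3: add P4, (P5*P6) (parallel)
Step 4: reduce the series chain [P1/(1-P1*P2)], P3, (P4+(P5*P6))
The group at step 2 is a series group.

Answer: series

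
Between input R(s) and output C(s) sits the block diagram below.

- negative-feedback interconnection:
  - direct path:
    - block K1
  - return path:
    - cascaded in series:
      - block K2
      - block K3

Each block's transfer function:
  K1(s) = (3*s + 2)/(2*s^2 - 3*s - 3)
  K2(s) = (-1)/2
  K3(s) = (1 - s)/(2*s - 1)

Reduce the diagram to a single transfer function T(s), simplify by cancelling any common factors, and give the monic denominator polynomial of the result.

The answer is s^3 - 13*s^2/8 - 7*s/8 + 1/2.

Reasoning:
(1) series reduction of K2, K3; result (s - 1)/(4*s - 2)
(2) apply the feedback formula to K1, (K2*K3); result (12*s^2 + 2*s - 4)/(8*s^3 - 13*s^2 - 7*s + 4)
No further cancellation is possible in the step-2 result, so that is T(s). Its denominator becomes monic after dividing by the leading coefficient 8.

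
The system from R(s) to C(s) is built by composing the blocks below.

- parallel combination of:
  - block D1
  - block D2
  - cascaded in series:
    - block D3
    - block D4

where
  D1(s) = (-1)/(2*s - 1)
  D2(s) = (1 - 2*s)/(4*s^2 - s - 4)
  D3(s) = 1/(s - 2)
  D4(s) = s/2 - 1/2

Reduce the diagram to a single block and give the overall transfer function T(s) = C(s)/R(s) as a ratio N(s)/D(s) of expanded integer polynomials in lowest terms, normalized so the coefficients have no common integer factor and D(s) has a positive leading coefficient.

The answer is (8*s^4 - 30*s^3 + 41*s^2 - 3*s - 16)/(16*s^4 - 44*s^3 + 10*s^2 + 36*s - 16).

Reasoning:
1. series reduction of D3, D4; result (s - 1)/(2*s - 4)
2. parallel reduction of D1, D2, (D3*D4), giving the overall T(s)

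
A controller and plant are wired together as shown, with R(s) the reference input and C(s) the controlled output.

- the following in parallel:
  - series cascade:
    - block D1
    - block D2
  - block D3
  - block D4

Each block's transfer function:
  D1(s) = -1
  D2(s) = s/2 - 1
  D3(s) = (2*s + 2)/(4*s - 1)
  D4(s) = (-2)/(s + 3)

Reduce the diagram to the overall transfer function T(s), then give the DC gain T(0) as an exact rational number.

First reduce the diagram to T(s).

[1] cascade D1, D2 gives 1 - s/2
[2] reduce the parallel group (D1*D2), D3, D4 gives (-4*s^3 + s^2 + 25*s + 10)/(8*s^2 + 22*s - 6)
DC gain: substitute s = 0 into T(s) from step 2: T(0) = 10/(-6) = -5/3.

Answer: -5/3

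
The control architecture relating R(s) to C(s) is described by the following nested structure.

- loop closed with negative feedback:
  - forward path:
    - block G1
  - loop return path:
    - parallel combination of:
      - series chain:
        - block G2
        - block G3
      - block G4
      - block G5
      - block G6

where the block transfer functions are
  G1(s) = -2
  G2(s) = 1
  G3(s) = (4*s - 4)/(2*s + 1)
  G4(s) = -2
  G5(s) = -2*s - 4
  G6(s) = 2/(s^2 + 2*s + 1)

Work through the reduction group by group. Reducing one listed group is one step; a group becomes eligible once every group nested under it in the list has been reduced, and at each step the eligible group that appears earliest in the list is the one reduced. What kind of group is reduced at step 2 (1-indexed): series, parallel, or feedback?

1. multiply G2, G3 (series)
2. combine (G2*G3), G4, G5, G6 in parallel
3. collapse the loop (G1 forward, ((G2*G3)+G4+G5+G6) return)
So the answer for step 2 is parallel.

Therefore the answer is parallel.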